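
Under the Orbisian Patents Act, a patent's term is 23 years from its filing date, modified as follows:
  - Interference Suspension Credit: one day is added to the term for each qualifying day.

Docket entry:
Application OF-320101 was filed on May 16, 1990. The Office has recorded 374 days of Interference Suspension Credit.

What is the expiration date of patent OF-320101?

Base term: filing date + 23 years → 16 May 2013.
Interference Suspension Credit: +374 days → 25 May 2014.

2014-05-25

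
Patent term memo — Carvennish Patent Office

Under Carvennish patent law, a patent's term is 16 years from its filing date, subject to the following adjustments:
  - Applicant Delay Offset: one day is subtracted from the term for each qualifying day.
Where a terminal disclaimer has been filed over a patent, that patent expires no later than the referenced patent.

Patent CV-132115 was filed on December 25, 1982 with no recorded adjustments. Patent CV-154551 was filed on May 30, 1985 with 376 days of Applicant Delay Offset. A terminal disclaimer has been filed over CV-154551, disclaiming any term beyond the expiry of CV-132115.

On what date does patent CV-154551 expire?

December 25, 1998

Natural term of CV-154551:
  Base: filing + 16 years → 30 May 2001.
  Applicant Delay Offset: −376 days → 19 May 2000.
Expiry of referenced patent CV-132115:
  Base: filing + 16 years → 25 December 1998.
Terminal disclaimer: CV-154551 expires on the earlier of 19 May 2000 and 25 December 1998.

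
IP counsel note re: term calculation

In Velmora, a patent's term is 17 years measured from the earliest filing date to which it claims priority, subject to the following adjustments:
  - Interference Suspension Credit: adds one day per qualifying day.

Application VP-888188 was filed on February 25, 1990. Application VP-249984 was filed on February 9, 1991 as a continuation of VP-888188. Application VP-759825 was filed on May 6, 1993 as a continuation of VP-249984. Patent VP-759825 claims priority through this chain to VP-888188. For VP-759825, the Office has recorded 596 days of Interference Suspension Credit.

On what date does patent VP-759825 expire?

2008-10-13

Earliest priority filing: 25 February 1990.
Base term: 25 February 1990 + 17 years → 25 February 2007.
Interference Suspension Credit: +596 days → 13 October 2008.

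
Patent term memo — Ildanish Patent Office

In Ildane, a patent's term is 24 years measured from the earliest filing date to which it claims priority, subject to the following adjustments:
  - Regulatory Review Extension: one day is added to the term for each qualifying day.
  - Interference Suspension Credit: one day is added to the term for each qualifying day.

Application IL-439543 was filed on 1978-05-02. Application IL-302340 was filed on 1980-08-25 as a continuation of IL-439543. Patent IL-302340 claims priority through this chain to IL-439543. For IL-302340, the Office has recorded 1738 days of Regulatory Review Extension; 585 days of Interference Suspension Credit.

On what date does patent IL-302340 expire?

Earliest priority filing: 2 May 1978.
Base term: 2 May 1978 + 24 years → 2 May 2002.
Regulatory Review Extension: +1738 days → 3 February 2007.
Interference Suspension Credit: +585 days → 10 September 2008.

2008-09-10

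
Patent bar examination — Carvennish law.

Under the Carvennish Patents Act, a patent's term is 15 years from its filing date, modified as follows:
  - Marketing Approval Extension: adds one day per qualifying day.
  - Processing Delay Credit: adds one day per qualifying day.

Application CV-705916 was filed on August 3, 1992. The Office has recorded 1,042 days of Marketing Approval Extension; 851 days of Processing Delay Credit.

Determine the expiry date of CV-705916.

October 8, 2012

Base term: filing date + 15 years → 3 August 2007.
Marketing Approval Extension: +1042 days → 10 June 2010.
Processing Delay Credit: +851 days → 8 October 2012.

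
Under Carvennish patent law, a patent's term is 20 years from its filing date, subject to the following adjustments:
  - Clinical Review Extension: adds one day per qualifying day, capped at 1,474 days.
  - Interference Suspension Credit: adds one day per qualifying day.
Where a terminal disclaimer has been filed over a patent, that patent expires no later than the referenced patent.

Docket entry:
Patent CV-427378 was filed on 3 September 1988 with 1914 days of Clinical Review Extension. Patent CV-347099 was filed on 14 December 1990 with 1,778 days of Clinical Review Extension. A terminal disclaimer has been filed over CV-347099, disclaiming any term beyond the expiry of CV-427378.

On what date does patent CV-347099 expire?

September 16, 2012

Natural term of CV-347099:
  Base: filing + 20 years → 14 December 2010.
  Clinical Review Extension: 1778 days claimed exceeds the 1474-day cap, so +1474 days → 27 December 2014.
Expiry of referenced patent CV-427378:
  Base: filing + 20 years → 3 September 2008.
  Clinical Review Extension: 1914 days claimed exceeds the 1474-day cap, so +1474 days → 16 September 2012.
Terminal disclaimer: CV-347099 expires on the earlier of 27 December 2014 and 16 September 2012.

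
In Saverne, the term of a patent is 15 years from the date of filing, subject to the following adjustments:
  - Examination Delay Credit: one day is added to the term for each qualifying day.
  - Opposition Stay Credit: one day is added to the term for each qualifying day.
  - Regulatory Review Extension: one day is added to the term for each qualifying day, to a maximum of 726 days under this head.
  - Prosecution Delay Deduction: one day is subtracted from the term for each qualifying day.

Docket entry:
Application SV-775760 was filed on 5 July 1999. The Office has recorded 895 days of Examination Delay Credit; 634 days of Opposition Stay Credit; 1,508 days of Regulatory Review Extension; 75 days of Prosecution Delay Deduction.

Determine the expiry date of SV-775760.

Base term: filing date + 15 years → 5 July 2014.
Examination Delay Credit: +895 days → 16 December 2016.
Opposition Stay Credit: +634 days → 11 September 2018.
Regulatory Review Extension: 1508 days claimed exceeds the 726-day cap, so +726 days → 6 September 2020.
Prosecution Delay Deduction: −75 days → 23 June 2020.

June 23, 2020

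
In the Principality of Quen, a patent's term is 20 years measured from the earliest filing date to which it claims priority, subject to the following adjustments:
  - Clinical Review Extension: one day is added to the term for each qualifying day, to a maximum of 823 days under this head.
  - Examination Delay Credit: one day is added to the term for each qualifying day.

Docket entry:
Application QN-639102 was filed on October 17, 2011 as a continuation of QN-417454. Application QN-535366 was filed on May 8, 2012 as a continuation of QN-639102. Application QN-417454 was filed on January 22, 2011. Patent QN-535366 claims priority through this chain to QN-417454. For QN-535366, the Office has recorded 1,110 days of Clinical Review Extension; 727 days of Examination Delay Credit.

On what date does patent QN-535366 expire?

Earliest priority filing: 22 January 2011.
Base term: 22 January 2011 + 20 years → 22 January 2031.
Clinical Review Extension: 1110 days claimed exceeds the 823-day cap, so +823 days → 24 April 2033.
Examination Delay Credit: +727 days → 21 April 2035.

2035-04-21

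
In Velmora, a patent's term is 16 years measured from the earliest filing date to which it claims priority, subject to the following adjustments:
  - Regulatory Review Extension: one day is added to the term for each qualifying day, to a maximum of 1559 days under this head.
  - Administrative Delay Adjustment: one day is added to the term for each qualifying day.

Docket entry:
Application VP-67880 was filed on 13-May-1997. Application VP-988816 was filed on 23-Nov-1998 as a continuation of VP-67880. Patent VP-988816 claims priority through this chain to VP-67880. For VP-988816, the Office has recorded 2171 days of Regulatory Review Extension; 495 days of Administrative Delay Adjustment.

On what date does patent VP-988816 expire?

2018-12-27

Earliest priority filing: 13 May 1997.
Base term: 13 May 1997 + 16 years → 13 May 2013.
Regulatory Review Extension: 2171 days claimed exceeds the 1559-day cap, so +1559 days → 19 August 2017.
Administrative Delay Adjustment: +495 days → 27 December 2018.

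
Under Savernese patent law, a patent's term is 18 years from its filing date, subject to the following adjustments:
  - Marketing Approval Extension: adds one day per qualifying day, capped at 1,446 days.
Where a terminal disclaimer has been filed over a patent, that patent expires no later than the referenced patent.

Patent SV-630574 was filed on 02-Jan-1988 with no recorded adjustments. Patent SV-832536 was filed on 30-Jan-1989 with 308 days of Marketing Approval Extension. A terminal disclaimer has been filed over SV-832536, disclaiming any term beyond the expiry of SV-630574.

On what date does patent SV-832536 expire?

Natural term of SV-832536:
  Base: filing + 18 years → 30 January 2007.
  Marketing Approval Extension: 308 days (within the 1446-day cap) → +308 days → 4 December 2007.
Expiry of referenced patent SV-630574:
  Base: filing + 18 years → 2 January 2006.
Terminal disclaimer: SV-832536 expires on the earlier of 4 December 2007 and 2 January 2006.

January 2, 2006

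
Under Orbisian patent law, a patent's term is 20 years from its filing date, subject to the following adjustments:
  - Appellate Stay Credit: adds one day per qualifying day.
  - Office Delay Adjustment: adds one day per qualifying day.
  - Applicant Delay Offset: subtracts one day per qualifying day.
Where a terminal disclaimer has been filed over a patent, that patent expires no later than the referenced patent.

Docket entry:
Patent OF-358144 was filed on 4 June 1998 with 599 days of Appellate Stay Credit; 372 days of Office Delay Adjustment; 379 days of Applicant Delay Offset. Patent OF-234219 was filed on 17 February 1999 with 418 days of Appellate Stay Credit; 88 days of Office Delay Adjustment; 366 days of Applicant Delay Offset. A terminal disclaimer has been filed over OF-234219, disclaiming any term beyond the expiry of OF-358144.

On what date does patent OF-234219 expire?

Natural term of OF-234219:
  Base: filing + 20 years → 17 February 2019.
  Appellate Stay Credit: +418 days → 10 April 2020.
  Office Delay Adjustment: +88 days → 7 July 2020.
  Applicant Delay Offset: −366 days → 7 July 2019.
Expiry of referenced patent OF-358144:
  Base: filing + 20 years → 4 June 2018.
  Appellate Stay Credit: +599 days → 24 January 2020.
  Office Delay Adjustment: +372 days → 30 January 2021.
  Applicant Delay Offset: −379 days → 17 January 2020.
Terminal disclaimer: OF-234219 expires on the earlier of 7 July 2019 and 17 January 2020.

2019-07-07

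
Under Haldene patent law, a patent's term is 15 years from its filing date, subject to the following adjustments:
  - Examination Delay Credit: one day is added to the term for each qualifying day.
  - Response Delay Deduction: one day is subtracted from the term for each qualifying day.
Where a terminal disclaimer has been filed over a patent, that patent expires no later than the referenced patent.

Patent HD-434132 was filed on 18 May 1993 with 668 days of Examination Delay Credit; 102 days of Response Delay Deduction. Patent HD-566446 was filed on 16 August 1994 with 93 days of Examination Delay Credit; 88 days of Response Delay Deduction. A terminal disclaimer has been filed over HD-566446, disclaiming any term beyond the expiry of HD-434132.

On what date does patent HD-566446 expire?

Natural term of HD-566446:
  Base: filing + 15 years → 16 August 2009.
  Examination Delay Credit: +93 days → 17 November 2009.
  Response Delay Deduction: −88 days → 21 August 2009.
Expiry of referenced patent HD-434132:
  Base: filing + 15 years → 18 May 2008.
  Examination Delay Credit: +668 days → 17 March 2010.
  Response Delay Deduction: −102 days → 5 December 2009.
Terminal disclaimer: HD-566446 expires on the earlier of 21 August 2009 and 5 December 2009.

August 21, 2009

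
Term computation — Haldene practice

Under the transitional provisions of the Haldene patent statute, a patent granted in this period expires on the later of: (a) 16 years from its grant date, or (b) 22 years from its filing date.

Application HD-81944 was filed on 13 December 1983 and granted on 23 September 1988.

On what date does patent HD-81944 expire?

December 13, 2005

(a) grant + 16 years → 23 September 2004.
(b) filing + 22 years → 13 December 2005.
Later of the two: 13 December 2005.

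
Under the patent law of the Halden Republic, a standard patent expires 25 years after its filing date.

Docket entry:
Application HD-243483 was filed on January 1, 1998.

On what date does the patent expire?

2023-01-01

Filing date + 25 years → 1 January 2023.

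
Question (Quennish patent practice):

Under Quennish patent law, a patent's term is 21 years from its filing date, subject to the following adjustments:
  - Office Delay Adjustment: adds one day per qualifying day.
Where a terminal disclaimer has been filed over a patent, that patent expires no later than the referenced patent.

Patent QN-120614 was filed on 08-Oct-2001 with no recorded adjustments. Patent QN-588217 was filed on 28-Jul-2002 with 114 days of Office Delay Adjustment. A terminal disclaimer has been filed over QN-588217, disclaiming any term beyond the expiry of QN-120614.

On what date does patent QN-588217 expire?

Natural term of QN-588217:
  Base: filing + 21 years → 28 July 2023.
  Office Delay Adjustment: +114 days → 19 November 2023.
Expiry of referenced patent QN-120614:
  Base: filing + 21 years → 8 October 2022.
Terminal disclaimer: QN-588217 expires on the earlier of 19 November 2023 and 8 October 2022.

October 8, 2022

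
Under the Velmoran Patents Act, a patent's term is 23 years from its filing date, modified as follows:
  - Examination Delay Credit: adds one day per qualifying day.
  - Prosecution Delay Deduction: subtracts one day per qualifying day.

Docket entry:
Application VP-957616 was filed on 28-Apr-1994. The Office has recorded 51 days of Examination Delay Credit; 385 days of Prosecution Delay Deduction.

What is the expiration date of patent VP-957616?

Base term: filing date + 23 years → 28 April 2017.
Examination Delay Credit: +51 days → 18 June 2017.
Prosecution Delay Deduction: −385 days → 29 May 2016.

May 29, 2016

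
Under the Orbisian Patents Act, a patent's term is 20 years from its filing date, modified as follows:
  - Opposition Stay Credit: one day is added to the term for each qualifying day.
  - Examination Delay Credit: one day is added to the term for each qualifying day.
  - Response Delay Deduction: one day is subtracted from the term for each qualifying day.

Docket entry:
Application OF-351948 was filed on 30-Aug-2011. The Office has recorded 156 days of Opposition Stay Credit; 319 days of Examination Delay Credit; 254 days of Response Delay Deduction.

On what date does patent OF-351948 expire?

Base term: filing date + 20 years → 30 August 2031.
Opposition Stay Credit: +156 days → 2 February 2032.
Examination Delay Credit: +319 days → 17 December 2032.
Response Delay Deduction: −254 days → 7 April 2032.

2032-04-07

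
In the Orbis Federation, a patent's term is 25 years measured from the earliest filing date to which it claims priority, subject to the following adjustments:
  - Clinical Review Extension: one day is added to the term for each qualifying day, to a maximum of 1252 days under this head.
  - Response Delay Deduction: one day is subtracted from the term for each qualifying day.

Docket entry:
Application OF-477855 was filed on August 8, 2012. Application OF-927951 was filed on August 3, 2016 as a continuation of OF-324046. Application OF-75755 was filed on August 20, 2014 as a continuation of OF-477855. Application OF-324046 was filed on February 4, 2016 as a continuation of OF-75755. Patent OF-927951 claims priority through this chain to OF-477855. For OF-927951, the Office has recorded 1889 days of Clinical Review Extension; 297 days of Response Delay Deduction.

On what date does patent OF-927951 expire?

Earliest priority filing: 8 August 2012.
Base term: 8 August 2012 + 25 years → 8 August 2037.
Clinical Review Extension: 1889 days claimed exceeds the 1252-day cap, so +1252 days → 11 January 2041.
Response Delay Deduction: −297 days → 20 March 2040.

2040-03-20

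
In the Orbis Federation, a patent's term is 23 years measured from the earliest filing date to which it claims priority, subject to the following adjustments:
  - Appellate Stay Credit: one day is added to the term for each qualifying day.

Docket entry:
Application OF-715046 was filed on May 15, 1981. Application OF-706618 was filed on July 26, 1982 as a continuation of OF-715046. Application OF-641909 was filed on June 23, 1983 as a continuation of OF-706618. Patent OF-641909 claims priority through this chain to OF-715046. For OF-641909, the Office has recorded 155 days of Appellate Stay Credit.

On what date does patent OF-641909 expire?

October 17, 2004

Earliest priority filing: 15 May 1981.
Base term: 15 May 1981 + 23 years → 15 May 2004.
Appellate Stay Credit: +155 days → 17 October 2004.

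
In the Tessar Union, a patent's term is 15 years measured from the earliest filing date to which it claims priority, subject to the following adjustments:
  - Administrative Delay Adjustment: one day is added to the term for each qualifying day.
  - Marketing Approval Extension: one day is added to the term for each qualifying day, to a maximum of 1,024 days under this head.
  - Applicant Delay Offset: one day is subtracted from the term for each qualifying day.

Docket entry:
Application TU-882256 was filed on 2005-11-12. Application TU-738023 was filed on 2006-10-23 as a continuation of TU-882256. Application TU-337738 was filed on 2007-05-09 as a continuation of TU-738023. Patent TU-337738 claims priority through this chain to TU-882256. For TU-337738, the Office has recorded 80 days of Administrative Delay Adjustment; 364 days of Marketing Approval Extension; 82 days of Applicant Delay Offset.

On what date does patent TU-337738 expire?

Earliest priority filing: 12 November 2005.
Base term: 12 November 2005 + 15 years → 12 November 2020.
Administrative Delay Adjustment: +80 days → 31 January 2021.
Marketing Approval Extension: 364 days (within the 1024-day cap) → +364 days → 30 January 2022.
Applicant Delay Offset: −82 days → 9 November 2021.

November 9, 2021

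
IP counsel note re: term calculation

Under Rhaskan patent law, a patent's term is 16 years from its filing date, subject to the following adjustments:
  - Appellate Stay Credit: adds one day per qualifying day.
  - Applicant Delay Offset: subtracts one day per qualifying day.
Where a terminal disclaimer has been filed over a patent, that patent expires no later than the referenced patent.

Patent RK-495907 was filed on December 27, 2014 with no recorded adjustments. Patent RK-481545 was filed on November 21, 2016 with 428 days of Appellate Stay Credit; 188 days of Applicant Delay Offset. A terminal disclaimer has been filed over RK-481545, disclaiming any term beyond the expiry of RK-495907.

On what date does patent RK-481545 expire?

Natural term of RK-481545:
  Base: filing + 16 years → 21 November 2032.
  Appellate Stay Credit: +428 days → 23 January 2034.
  Applicant Delay Offset: −188 days → 19 July 2033.
Expiry of referenced patent RK-495907:
  Base: filing + 16 years → 27 December 2030.
Terminal disclaimer: RK-481545 expires on the earlier of 19 July 2033 and 27 December 2030.

2030-12-27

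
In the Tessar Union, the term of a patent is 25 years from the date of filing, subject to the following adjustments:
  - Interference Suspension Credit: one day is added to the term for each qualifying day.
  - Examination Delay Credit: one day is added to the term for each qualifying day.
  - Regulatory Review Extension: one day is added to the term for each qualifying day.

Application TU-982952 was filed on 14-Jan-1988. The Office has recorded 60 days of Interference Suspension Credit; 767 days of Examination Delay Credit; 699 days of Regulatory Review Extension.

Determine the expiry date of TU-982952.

Base term: filing date + 25 years → 14 January 2013.
Interference Suspension Credit: +60 days → 15 March 2013.
Examination Delay Credit: +767 days → 21 April 2015.
Regulatory Review Extension: +699 days → 20 March 2017.

2017-03-20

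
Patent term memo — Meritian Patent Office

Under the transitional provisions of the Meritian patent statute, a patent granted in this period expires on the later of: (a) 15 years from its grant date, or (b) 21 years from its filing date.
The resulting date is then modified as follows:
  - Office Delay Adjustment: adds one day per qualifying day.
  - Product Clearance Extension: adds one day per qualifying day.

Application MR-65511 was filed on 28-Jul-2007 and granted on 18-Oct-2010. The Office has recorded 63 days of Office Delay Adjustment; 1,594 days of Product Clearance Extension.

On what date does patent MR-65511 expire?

February 9, 2033

(a) grant + 15 years → 18 October 2025.
(b) filing + 21 years → 28 July 2028.
Later of the two: 28 July 2028.
Office Delay Adjustment: +63 days → 29 September 2028.
Product Clearance Extension: +1594 days → 9 February 2033.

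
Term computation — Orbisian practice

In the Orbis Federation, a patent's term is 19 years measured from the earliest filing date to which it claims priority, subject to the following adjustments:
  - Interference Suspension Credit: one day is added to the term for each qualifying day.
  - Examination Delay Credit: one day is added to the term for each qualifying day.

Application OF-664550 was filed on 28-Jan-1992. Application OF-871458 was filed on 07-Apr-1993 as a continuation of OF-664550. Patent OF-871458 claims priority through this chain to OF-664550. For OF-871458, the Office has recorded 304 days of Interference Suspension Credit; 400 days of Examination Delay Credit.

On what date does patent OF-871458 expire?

Earliest priority filing: 28 January 1992.
Base term: 28 January 1992 + 19 years → 28 January 2011.
Interference Suspension Credit: +304 days → 28 November 2011.
Examination Delay Credit: +400 days → 1 January 2013.

2013-01-01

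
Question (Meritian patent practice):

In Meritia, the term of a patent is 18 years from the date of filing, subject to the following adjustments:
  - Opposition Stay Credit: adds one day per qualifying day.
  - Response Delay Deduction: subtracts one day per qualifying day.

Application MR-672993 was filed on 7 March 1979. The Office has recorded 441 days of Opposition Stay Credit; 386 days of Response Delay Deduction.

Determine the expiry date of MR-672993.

1997-05-01

Base term: filing date + 18 years → 7 March 1997.
Opposition Stay Credit: +441 days → 22 May 1998.
Response Delay Deduction: −386 days → 1 May 1997.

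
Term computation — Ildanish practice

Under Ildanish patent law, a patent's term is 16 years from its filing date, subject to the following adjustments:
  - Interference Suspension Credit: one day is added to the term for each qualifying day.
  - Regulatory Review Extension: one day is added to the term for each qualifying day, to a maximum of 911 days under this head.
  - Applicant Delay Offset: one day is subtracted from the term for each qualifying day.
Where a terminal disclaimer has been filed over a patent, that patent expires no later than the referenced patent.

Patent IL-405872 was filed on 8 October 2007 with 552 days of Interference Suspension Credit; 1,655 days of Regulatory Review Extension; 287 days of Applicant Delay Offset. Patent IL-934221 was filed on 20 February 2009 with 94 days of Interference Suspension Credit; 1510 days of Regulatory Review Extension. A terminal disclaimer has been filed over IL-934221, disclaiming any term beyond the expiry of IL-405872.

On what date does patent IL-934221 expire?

December 27, 2026

Natural term of IL-934221:
  Base: filing + 16 years → 20 February 2025.
  Interference Suspension Credit: +94 days → 25 May 2025.
  Regulatory Review Extension: 1510 days claimed exceeds the 911-day cap, so +911 days → 22 November 2027.
Expiry of referenced patent IL-405872:
  Base: filing + 16 years → 8 October 2023.
  Interference Suspension Credit: +552 days → 12 April 2025.
  Regulatory Review Extension: 1655 days claimed exceeds the 911-day cap, so +911 days → 10 October 2027.
  Applicant Delay Offset: −287 days → 27 December 2026.
Terminal disclaimer: IL-934221 expires on the earlier of 22 November 2027 and 27 December 2026.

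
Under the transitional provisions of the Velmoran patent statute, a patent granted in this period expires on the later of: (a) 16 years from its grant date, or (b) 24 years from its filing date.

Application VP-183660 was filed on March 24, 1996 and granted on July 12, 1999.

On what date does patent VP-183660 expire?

March 24, 2020

(a) grant + 16 years → 12 July 2015.
(b) filing + 24 years → 24 March 2020.
Later of the two: 24 March 2020.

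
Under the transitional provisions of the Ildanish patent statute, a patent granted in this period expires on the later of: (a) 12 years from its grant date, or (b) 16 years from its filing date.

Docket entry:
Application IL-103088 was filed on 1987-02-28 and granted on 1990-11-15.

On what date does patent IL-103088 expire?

(a) grant + 12 years → 15 November 2002.
(b) filing + 16 years → 28 February 2003.
Later of the two: 28 February 2003.

February 28, 2003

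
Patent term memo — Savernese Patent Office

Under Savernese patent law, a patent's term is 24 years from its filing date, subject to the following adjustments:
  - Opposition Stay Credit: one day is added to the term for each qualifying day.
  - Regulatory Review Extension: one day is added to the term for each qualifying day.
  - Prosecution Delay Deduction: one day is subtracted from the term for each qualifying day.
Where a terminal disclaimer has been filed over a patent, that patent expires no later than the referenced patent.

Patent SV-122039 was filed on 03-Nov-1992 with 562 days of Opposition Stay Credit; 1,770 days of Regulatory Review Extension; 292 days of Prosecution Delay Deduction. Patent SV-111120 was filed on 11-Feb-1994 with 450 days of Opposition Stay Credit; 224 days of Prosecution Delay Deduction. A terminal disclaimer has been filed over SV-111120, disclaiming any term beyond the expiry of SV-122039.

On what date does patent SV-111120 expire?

September 25, 2018

Natural term of SV-111120:
  Base: filing + 24 years → 11 February 2018.
  Opposition Stay Credit: +450 days → 7 May 2019.
  Prosecution Delay Deduction: −224 days → 25 September 2018.
Expiry of referenced patent SV-122039:
  Base: filing + 24 years → 3 November 2016.
  Opposition Stay Credit: +562 days → 19 May 2018.
  Regulatory Review Extension: +1770 days → 24 March 2023.
  Prosecution Delay Deduction: −292 days → 5 June 2022.
Terminal disclaimer: SV-111120 expires on the earlier of 25 September 2018 and 5 June 2022.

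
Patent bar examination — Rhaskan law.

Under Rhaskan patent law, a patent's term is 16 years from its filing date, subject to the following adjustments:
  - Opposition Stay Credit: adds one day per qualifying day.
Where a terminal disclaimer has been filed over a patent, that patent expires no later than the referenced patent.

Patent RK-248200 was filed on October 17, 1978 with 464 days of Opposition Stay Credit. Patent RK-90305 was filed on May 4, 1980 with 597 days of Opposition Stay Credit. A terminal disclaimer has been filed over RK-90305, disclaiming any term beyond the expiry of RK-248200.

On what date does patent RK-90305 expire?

Natural term of RK-90305:
  Base: filing + 16 years → 4 May 1996.
  Opposition Stay Credit: +597 days → 22 December 1997.
Expiry of referenced patent RK-248200:
  Base: filing + 16 years → 17 October 1994.
  Opposition Stay Credit: +464 days → 24 January 1996.
Terminal disclaimer: RK-90305 expires on the earlier of 22 December 1997 and 24 January 1996.

1996-01-24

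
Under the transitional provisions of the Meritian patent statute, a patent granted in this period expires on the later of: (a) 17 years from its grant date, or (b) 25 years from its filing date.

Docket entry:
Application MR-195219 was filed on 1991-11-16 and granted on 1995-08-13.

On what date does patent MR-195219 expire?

November 16, 2016

(a) grant + 17 years → 13 August 2012.
(b) filing + 25 years → 16 November 2016.
Later of the two: 16 November 2016.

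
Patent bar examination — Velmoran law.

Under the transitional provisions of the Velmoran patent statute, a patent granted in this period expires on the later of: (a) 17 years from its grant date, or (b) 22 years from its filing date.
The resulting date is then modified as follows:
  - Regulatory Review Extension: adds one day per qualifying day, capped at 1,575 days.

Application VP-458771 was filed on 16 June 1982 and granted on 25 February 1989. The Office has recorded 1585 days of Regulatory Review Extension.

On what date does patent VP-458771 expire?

2010-06-19

(a) grant + 17 years → 25 February 2006.
(b) filing + 22 years → 16 June 2004.
Later of the two: 25 February 2006.
Regulatory Review Extension: 1585 days claimed exceeds the 1575-day cap, so +1575 days → 19 June 2010.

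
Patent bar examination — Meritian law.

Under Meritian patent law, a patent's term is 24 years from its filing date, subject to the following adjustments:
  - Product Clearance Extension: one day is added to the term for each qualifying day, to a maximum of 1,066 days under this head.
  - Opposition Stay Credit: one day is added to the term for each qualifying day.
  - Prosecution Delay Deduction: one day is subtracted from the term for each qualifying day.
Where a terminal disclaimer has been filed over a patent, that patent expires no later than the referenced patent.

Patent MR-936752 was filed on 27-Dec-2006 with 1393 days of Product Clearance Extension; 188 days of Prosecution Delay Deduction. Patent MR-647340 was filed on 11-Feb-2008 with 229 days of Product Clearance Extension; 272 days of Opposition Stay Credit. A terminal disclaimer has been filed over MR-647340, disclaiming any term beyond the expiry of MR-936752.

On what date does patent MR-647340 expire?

May 23, 2033

Natural term of MR-647340:
  Base: filing + 24 years → 11 February 2032.
  Product Clearance Extension: 229 days (within the 1066-day cap) → +229 days → 27 September 2032.
  Opposition Stay Credit: +272 days → 26 June 2033.
Expiry of referenced patent MR-936752:
  Base: filing + 24 years → 27 December 2030.
  Product Clearance Extension: 1393 days claimed exceeds the 1066-day cap, so +1066 days → 27 November 2033.
  Prosecution Delay Deduction: −188 days → 23 May 2033.
Terminal disclaimer: MR-647340 expires on the earlier of 26 June 2033 and 23 May 2033.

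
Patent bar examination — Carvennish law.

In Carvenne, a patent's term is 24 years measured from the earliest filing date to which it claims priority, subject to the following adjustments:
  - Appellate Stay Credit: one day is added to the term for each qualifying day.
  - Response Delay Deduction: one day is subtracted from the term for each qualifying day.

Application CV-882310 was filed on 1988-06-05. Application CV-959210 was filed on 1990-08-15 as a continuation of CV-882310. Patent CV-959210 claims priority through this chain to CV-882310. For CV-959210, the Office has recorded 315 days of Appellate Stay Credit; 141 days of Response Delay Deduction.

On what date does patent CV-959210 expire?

2012-11-26

Earliest priority filing: 5 June 1988.
Base term: 5 June 1988 + 24 years → 5 June 2012.
Appellate Stay Credit: +315 days → 16 April 2013.
Response Delay Deduction: −141 days → 26 November 2012.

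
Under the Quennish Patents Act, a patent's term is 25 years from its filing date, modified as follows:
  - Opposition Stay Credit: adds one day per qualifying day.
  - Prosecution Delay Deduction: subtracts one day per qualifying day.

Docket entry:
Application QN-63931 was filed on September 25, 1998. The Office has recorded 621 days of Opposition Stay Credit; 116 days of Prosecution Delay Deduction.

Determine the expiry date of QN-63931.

February 11, 2025

Base term: filing date + 25 years → 25 September 2023.
Opposition Stay Credit: +621 days → 7 June 2025.
Prosecution Delay Deduction: −116 days → 11 February 2025.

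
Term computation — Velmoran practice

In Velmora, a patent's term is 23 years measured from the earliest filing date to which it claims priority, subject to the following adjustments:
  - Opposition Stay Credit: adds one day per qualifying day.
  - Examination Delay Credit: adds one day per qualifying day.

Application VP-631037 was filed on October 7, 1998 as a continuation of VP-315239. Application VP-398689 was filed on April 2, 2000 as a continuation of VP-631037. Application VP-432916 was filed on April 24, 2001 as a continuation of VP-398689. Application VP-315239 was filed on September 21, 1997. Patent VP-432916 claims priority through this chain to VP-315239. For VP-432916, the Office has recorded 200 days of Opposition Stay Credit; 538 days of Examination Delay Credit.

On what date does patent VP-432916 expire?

Earliest priority filing: 21 September 1997.
Base term: 21 September 1997 + 23 years → 21 September 2020.
Opposition Stay Credit: +200 days → 9 April 2021.
Examination Delay Credit: +538 days → 29 September 2022.

September 29, 2022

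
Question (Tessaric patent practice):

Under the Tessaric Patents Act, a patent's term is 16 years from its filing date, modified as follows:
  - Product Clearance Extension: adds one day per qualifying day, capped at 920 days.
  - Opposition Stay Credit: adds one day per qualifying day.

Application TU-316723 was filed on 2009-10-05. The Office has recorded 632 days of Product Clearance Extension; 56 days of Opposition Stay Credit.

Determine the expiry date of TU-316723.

2027-08-24

Base term: filing date + 16 years → 5 October 2025.
Product Clearance Extension: 632 days (within the 920-day cap) → +632 days → 29 June 2027.
Opposition Stay Credit: +56 days → 24 August 2027.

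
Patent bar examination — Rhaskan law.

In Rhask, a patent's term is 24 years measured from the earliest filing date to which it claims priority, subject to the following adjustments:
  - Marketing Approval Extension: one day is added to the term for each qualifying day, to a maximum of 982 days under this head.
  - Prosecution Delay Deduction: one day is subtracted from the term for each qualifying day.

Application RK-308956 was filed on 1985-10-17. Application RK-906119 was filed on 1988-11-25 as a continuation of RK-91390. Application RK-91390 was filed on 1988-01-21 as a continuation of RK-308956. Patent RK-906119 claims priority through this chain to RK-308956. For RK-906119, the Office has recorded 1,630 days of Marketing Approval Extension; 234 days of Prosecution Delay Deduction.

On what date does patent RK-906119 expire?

Earliest priority filing: 17 October 1985.
Base term: 17 October 1985 + 24 years → 17 October 2009.
Marketing Approval Extension: 1630 days claimed exceeds the 982-day cap, so +982 days → 25 June 2012.
Prosecution Delay Deduction: −234 days → 4 November 2011.

November 4, 2011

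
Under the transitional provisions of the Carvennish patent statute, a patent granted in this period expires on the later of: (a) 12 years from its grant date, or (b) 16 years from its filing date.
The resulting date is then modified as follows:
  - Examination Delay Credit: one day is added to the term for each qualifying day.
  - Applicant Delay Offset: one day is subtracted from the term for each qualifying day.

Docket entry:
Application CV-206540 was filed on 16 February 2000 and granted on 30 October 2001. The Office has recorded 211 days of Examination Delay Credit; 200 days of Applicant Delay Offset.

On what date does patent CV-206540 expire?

(a) grant + 12 years → 30 October 2013.
(b) filing + 16 years → 16 February 2016.
Later of the two: 16 February 2016.
Examination Delay Credit: +211 days → 14 September 2016.
Applicant Delay Offset: −200 days → 27 February 2016.

February 27, 2016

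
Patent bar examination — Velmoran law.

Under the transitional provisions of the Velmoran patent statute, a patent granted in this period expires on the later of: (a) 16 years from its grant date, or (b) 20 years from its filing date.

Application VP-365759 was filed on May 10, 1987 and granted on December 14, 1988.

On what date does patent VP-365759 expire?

May 10, 2007

(a) grant + 16 years → 14 December 2004.
(b) filing + 20 years → 10 May 2007.
Later of the two: 10 May 2007.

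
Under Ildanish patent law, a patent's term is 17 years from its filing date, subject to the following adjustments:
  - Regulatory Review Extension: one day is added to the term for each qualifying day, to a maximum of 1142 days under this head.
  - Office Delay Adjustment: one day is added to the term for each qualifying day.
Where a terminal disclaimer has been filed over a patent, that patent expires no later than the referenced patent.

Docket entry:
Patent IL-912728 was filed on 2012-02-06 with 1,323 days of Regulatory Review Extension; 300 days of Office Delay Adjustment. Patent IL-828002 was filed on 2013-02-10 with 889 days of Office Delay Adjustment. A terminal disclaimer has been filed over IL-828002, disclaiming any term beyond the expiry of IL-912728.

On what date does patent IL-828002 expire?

Natural term of IL-828002:
  Base: filing + 17 years → 10 February 2030.
  Office Delay Adjustment: +889 days → 18 July 2032.
Expiry of referenced patent IL-912728:
  Base: filing + 17 years → 6 February 2029.
  Regulatory Review Extension: 1323 days claimed exceeds the 1142-day cap, so +1142 days → 24 March 2032.
  Office Delay Adjustment: +300 days → 18 January 2033.
Terminal disclaimer: IL-828002 expires on the earlier of 18 July 2032 and 18 January 2033.

2032-07-18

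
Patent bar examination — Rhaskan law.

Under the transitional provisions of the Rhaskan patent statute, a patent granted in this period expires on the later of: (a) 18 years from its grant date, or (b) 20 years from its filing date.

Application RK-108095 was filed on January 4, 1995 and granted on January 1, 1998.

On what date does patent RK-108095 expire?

(a) grant + 18 years → 1 January 2016.
(b) filing + 20 years → 4 January 2015.
Later of the two: 1 January 2016.

2016-01-01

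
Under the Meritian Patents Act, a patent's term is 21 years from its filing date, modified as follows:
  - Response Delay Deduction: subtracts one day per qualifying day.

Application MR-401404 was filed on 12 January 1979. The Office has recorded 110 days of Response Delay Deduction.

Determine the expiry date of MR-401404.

Base term: filing date + 21 years → 12 January 2000.
Response Delay Deduction: −110 days → 24 September 1999.

1999-09-24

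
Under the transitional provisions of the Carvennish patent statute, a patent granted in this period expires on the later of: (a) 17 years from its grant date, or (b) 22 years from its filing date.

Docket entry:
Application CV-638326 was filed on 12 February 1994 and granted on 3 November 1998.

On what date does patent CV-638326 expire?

(a) grant + 17 years → 3 November 2015.
(b) filing + 22 years → 12 February 2016.
Later of the two: 12 February 2016.

2016-02-12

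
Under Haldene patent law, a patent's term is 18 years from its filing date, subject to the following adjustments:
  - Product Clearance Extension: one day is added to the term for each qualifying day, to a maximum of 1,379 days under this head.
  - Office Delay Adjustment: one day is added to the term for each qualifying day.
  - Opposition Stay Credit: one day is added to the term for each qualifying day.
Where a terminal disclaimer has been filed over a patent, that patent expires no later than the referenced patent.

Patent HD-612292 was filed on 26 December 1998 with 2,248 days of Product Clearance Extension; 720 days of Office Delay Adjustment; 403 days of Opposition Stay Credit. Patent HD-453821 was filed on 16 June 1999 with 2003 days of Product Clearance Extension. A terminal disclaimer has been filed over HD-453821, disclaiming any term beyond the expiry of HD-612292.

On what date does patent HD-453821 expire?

Natural term of HD-453821:
  Base: filing + 18 years → 16 June 2017.
  Product Clearance Extension: 2003 days claimed exceeds the 1379-day cap, so +1379 days → 26 March 2021.
Expiry of referenced patent HD-612292:
  Base: filing + 18 years → 26 December 2016.
  Product Clearance Extension: 2248 days claimed exceeds the 1379-day cap, so +1379 days → 5 October 2020.
  Office Delay Adjustment: +720 days → 25 September 2022.
  Opposition Stay Credit: +403 days → 2 November 2023.
Terminal disclaimer: HD-453821 expires on the earlier of 26 March 2021 and 2 November 2023.

2021-03-26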